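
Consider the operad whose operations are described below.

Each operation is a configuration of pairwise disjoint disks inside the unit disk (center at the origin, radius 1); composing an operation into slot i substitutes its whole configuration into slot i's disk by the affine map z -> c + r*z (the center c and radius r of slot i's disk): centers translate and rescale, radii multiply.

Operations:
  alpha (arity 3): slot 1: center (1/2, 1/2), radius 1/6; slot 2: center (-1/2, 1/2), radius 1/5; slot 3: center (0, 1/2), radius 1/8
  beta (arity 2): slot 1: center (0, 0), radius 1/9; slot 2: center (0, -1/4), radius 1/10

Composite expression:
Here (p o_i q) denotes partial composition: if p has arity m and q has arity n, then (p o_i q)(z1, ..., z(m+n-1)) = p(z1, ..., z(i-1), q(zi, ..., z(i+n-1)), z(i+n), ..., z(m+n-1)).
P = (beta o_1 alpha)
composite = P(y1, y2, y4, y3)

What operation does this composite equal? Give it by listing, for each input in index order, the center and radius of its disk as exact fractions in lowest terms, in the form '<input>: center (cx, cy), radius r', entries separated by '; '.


Nesting under beta composes maps z -> c + r*z down each y-path.
tracing y1 down its 2-map path: center (1/18, 1/18), radius 1/54
tracing y2 down its 2-map path: center (-1/18, 1/18), radius 1/45
tracing y4 down its 2-map path: center (0, 1/18), radius 1/72
tracing y3 down its 1-map path: center (0, -1/4), radius 1/10

y1: center (1/18, 1/18), radius 1/54; y2: center (-1/18, 1/18), radius 1/45; y3: center (0, -1/4), radius 1/10; y4: center (0, 1/18), radius 1/72


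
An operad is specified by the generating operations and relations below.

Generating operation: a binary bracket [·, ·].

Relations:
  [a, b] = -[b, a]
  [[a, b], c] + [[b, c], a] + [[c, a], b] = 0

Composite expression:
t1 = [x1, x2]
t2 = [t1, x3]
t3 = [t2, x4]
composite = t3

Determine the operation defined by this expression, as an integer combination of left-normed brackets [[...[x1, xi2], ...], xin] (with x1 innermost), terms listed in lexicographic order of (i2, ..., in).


[[[x1, x2], x3], x4]

In the tensor algebra, words opening x1 carry the x1-anchored form.
Composite bracket: [[[x1, x2], x3], x4]
Full expansion: 8 signed words from ab - ba (2^3 = 8).
Words beginning with x1 determine it all:
  x1x2x3x4 (sign +1) contributes +[[[x1, x2], x3], x4]


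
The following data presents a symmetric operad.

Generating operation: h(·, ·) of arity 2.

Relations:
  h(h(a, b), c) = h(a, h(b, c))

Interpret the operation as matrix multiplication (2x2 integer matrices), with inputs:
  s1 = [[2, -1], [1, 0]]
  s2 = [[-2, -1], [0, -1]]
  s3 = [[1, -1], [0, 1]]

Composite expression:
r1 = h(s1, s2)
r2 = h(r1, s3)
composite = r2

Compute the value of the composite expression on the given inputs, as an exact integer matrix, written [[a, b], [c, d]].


[[-4, 3], [-2, 1]]

h(s1, s2) = [[-4, -1], [-2, -1]]
h(h(s1, s2), s3) = [[-4, 3], [-2, 1]]


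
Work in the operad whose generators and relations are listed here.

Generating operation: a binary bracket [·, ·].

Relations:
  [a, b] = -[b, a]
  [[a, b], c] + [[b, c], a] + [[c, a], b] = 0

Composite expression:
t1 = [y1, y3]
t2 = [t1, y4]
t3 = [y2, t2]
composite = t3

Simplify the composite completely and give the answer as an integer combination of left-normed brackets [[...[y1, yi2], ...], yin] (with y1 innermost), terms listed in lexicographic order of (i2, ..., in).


-[[[y1, y3], y4], y2]

Skip Jacobi rewriting: expand, keep y1-initial words, read off terms.
Composite bracket: [y2, [[y1, y3], y4]]
Each bracket splits as ab - ba, giving 8 signed words (2^3 = 8).
Words beginning with y1 determine it all:
  word y1y3y4y2 has sign -1, contributing -[[[y1, y3], y4], y2]


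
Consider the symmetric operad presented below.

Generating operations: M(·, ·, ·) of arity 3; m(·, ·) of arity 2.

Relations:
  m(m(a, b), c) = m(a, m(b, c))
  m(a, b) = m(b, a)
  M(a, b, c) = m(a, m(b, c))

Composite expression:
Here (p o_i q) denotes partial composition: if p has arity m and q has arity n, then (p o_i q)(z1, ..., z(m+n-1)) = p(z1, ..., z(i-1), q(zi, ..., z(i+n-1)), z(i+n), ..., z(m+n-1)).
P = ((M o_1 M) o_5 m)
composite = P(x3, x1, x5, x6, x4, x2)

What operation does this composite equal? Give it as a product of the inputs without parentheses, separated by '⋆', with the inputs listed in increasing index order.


x1 ⋆ x2 ⋆ x3 ⋆ x4 ⋆ x5 ⋆ x6

Reordering under M is free, so list the x-inputs canonically.
M(x3, x1, x5) flattens to x3 ⋆ x1 ⋆ x5
m(x4, x2) flattens to x4 ⋆ x2
M(M(x3, x1, x5), x6, m(x4, x2)) flattens to x3 ⋆ x1 ⋆ x5 ⋆ x6 ⋆ x4 ⋆ x2
rearranged into index order: x1 ⋆ x2 ⋆ x3 ⋆ x4 ⋆ x5 ⋆ x6


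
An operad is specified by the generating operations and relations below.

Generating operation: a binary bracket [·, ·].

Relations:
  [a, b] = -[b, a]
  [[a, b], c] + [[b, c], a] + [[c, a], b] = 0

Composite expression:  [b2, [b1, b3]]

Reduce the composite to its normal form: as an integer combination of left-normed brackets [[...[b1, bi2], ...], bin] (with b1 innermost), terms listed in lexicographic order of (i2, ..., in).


-[[b1, b3], b2]

Skip Jacobi rewriting: expand, keep b1-initial words, read off terms.
Composite bracket: [b2, [b1, b3]]
Under [a, b] = ab - ba we get 4 signed associative words (2^2 = 4).
Only words starting with b1 matter:
  b1b3b2 (sign -1) contributes -[[b1, b3], b2]


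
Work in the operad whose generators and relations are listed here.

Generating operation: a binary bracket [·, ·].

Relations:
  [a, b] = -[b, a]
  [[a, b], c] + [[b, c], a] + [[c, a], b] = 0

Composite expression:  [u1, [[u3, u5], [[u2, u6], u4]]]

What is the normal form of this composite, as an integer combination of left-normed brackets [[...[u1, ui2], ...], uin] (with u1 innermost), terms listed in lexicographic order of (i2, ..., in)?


-[[[[[u1, u2], u6], u4], u3], u5] + [[[[[u1, u2], u6], u4], u5], u3] + [[[[[u1, u3], u5], u2], u6], u4] - [[[[[u1, u3], u5], u4], u2], u6] + [[[[[u1, u3], u5], u4], u6], u2] - [[[[[u1, u3], u5], u6], u2], u4] + [[[[[u1, u4], u2], u6], u3], u5] - [[[[[u1, u4], u2], u6], u5], u3] - [[[[[u1, u4], u6], u2], u3], u5] + [[[[[u1, u4], u6], u2], u5], u3] - [[[[[u1, u5], u3], u2], u6], u4] + [[[[[u1, u5], u3], u4], u2], u6] - [[[[[u1, u5], u3], u4], u6], u2] + [[[[[u1, u5], u3], u6], u2], u4] + [[[[[u1, u6], u2], u4], u3], u5] - [[[[[u1, u6], u2], u4], u5], u3]

In the tensor algebra, words opening u1 carry the u1-anchored form.
Composite bracket: [u1, [[u3, u5], [[u2, u6], u4]]]
Each bracket splits as ab - ba, giving 32 signed words (2^5 = 32).
Only words starting with u1 matter:
  the word u1u2u6u4u3u5 carries sign -1 and contributes -[[[[[u1, u2], u6], u4], u3], u5]
  the word u1u2u6u4u5u3 carries sign +1 and contributes +[[[[[u1, u2], u6], u4], u5], u3]
  the word u1u3u5u2u6u4 carries sign +1 and contributes +[[[[[u1, u3], u5], u2], u6], u4]
  the word u1u3u5u4u2u6 carries sign -1 and contributes -[[[[[u1, u3], u5], u4], u2], u6]
  the word u1u3u5u4u6u2 carries sign +1 and contributes +[[[[[u1, u3], u5], u4], u6], u2]
  the word u1u3u5u6u2u4 carries sign -1 and contributes -[[[[[u1, u3], u5], u6], u2], u4]
  the word u1u4u2u6u3u5 carries sign +1 and contributes +[[[[[u1, u4], u2], u6], u3], u5]
  the word u1u4u2u6u5u3 carries sign -1 and contributes -[[[[[u1, u4], u2], u6], u5], u3]
  the word u1u4u6u2u3u5 carries sign -1 and contributes -[[[[[u1, u4], u6], u2], u3], u5]
  the word u1u4u6u2u5u3 carries sign +1 and contributes +[[[[[u1, u4], u6], u2], u5], u3]
  the word u1u5u3u2u6u4 carries sign -1 and contributes -[[[[[u1, u5], u3], u2], u6], u4]
  the word u1u5u3u4u2u6 carries sign +1 and contributes +[[[[[u1, u5], u3], u4], u2], u6]
  the word u1u5u3u4u6u2 carries sign -1 and contributes -[[[[[u1, u5], u3], u4], u6], u2]
  the word u1u5u3u6u2u4 carries sign +1 and contributes +[[[[[u1, u5], u3], u6], u2], u4]
  the word u1u6u2u4u3u5 carries sign +1 and contributes +[[[[[u1, u6], u2], u4], u3], u5]
  the word u1u6u2u4u5u3 carries sign -1 and contributes -[[[[[u1, u6], u2], u4], u5], u3]


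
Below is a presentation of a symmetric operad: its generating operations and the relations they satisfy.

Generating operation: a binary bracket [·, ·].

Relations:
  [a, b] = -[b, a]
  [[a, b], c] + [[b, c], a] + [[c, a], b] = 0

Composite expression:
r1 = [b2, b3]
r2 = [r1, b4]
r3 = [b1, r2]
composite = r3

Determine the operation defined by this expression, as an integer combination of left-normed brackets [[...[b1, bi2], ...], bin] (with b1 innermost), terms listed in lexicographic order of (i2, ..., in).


[[[b1, b2], b3], b4] - [[[b1, b3], b2], b4] - [[[b1, b4], b2], b3] + [[[b1, b4], b3], b2]

In the tensor algebra, words opening b1 carry the b1-anchored form.
Composite bracket: [b1, [[b2, b3], b4]]
Each bracket splits as ab - ba, giving 8 signed words (2^3 = 8).
Coefficients come from the b1-initial words:
  b1b2b3b4 appears with sign +1, giving the term +[[[b1, b2], b3], b4]
  b1b3b2b4 appears with sign -1, giving the term -[[[b1, b3], b2], b4]
  b1b4b2b3 appears with sign -1, giving the term -[[[b1, b4], b2], b3]
  b1b4b3b2 appears with sign +1, giving the term +[[[b1, b4], b3], b2]


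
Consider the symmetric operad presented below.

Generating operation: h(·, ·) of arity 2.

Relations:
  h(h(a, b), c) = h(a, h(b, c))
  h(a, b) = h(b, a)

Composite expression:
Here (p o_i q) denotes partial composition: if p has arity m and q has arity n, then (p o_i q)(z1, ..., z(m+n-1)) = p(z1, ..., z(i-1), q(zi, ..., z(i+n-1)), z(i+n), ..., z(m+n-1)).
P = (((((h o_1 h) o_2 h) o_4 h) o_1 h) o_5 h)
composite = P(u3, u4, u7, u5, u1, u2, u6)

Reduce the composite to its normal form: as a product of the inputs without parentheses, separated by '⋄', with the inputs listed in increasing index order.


u1 ⋄ u2 ⋄ u3 ⋄ u4 ⋄ u5 ⋄ u6 ⋄ u7

Reordering under h is free, so list the u-inputs canonically.
h(u3, u4) flattens to u3 ⋄ u4
h(u7, u5) flattens to u7 ⋄ u5
h(h(u3, u4), h(u7, u5)) flattens to u3 ⋄ u4 ⋄ u7 ⋄ u5
h(u1, u2) flattens to u1 ⋄ u2
h(h(u1, u2), u6) flattens to u1 ⋄ u2 ⋄ u6
h(h(h(u3, u4), h(u7, u5)), h(h(u1, u2), u6)) flattens to u3 ⋄ u4 ⋄ u7 ⋄ u5 ⋄ u1 ⋄ u2 ⋄ u6
the factors in increasing index order: u1 ⋄ u2 ⋄ u3 ⋄ u4 ⋄ u5 ⋄ u6 ⋄ u7


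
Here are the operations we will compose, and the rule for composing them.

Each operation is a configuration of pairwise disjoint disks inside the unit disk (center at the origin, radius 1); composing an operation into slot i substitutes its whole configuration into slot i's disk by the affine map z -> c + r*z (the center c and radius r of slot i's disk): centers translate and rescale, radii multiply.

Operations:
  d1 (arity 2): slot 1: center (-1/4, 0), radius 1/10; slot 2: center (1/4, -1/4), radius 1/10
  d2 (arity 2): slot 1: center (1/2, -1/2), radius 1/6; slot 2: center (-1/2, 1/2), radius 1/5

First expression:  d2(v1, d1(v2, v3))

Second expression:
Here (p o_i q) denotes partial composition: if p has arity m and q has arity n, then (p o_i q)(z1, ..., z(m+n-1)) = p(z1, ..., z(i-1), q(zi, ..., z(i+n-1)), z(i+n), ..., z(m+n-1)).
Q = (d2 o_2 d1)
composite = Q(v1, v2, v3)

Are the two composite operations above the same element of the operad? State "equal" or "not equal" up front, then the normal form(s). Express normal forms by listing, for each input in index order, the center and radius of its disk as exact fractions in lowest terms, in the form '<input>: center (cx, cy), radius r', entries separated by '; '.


equal; the common form is v1: center (1/2, -1/2), radius 1/6; v2: center (-11/20, 1/2), radius 1/50; v3: center (-9/20, 9/20), radius 1/50

Reducing the first expression gives v1: center (1/2, -1/2), radius 1/6; v2: center (-11/20, 1/2), radius 1/50; v3: center (-9/20, 9/20), radius 1/50
Reducing the second expression gives v1: center (1/2, -1/2), radius 1/6; v2: center (-11/20, 1/2), radius 1/50; v3: center (-9/20, 9/20), radius 1/50
Same normal form: equal.


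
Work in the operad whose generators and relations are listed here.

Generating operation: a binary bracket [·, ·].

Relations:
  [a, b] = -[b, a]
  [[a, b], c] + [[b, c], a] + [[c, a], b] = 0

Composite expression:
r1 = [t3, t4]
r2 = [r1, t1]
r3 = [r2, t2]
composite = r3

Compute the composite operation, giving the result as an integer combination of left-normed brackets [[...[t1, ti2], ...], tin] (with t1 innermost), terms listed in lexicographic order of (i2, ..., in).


-[[[t1, t3], t4], t2] + [[[t1, t4], t3], t2]

A multilinear Lie element is pinned by t1-initial words (t1 innermost).
Composite bracket: [[[t3, t4], t1], t2]
Each bracket splits as ab - ba, giving 8 signed words (2^3 = 8).
Keep just the words that open with t1:
  sign of t1t3t4t2 is -1, so it contributes -[[[t1, t3], t4], t2]
  sign of t1t4t3t2 is +1, so it contributes +[[[t1, t4], t3], t2]


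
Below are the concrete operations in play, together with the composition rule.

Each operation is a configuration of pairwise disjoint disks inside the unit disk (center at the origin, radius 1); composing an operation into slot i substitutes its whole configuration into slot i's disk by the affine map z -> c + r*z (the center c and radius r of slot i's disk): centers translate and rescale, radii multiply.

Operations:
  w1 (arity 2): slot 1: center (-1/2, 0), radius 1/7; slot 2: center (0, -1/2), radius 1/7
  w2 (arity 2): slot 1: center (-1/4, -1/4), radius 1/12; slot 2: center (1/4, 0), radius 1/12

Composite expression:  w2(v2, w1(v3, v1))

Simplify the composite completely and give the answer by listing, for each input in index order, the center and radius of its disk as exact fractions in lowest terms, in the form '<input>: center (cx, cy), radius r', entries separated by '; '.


v1: center (1/4, -1/24), radius 1/84; v2: center (-1/4, -1/4), radius 1/12; v3: center (5/24, 0), radius 1/84


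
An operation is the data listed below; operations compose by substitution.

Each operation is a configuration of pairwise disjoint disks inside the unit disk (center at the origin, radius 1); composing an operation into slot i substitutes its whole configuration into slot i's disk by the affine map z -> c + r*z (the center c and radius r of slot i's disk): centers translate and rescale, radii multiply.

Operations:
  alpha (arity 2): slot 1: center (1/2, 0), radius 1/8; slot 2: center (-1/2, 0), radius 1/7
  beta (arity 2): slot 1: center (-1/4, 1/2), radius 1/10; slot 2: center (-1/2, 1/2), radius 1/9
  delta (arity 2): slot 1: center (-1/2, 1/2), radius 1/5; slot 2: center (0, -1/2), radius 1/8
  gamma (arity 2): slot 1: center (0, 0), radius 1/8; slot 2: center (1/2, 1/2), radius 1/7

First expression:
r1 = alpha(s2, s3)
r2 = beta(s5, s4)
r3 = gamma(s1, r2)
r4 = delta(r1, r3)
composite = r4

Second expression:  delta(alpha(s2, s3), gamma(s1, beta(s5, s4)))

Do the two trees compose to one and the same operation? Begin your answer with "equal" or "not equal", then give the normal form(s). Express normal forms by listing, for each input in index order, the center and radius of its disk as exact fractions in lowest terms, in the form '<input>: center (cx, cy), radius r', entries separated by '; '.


The first composite normalizes to s1: center (0, -1/2), radius 1/64; s2: center (-2/5, 1/2), radius 1/40; s3: center (-3/5, 1/2), radius 1/35; s4: center (3/56, -3/7), radius 1/504; s5: center (13/224, -3/7), radius 1/560
The second composite normalizes to s1: center (0, -1/2), radius 1/64; s2: center (-2/5, 1/2), radius 1/40; s3: center (-3/5, 1/2), radius 1/35; s4: center (3/56, -3/7), radius 1/504; s5: center (13/224, -3/7), radius 1/560
Same normal form: equal.

equal: each reduces to s1: center (0, -1/2), radius 1/64; s2: center (-2/5, 1/2), radius 1/40; s3: center (-3/5, 1/2), radius 1/35; s4: center (3/56, -3/7), radius 1/504; s5: center (13/224, -3/7), radius 1/560


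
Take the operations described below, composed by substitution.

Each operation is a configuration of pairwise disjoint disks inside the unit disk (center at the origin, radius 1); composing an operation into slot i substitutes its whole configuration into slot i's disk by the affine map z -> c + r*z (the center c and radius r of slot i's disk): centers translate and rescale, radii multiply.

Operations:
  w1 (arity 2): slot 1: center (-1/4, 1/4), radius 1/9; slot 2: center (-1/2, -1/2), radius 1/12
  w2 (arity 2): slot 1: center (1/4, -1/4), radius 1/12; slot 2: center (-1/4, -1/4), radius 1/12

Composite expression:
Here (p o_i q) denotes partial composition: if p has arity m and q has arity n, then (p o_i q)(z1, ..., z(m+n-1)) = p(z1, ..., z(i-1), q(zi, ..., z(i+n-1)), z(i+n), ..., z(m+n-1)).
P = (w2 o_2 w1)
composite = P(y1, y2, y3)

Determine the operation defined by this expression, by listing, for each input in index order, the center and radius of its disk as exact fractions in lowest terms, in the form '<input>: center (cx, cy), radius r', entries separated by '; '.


y1: center (1/4, -1/4), radius 1/12; y2: center (-13/48, -11/48), radius 1/108; y3: center (-7/24, -7/24), radius 1/144

Only the slot chain above each y matters under w2; compose those maps.
input y1: composing its 1 substitution step yields center (1/4, -1/4), radius 1/12
input y2: composing its 2 substitution steps yields center (-13/48, -11/48), radius 1/108
input y3: composing its 2 substitution steps yields center (-7/24, -7/24), radius 1/144


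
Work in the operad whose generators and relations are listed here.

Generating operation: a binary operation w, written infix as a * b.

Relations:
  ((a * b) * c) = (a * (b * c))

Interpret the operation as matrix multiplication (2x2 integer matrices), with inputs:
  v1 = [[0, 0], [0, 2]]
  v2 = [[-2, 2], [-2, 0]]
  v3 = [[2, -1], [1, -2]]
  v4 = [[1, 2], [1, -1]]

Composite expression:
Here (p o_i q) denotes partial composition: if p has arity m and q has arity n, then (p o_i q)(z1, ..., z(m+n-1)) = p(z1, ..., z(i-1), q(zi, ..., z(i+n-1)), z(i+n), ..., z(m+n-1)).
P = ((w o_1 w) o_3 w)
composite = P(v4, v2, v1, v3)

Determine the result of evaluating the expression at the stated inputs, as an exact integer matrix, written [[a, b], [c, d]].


(v4 * v2) = [[-6, 2], [0, 2]]
(v1 * v3) = [[0, 0], [2, -4]]
((v4 * v2) * (v1 * v3)) = [[4, -8], [4, -8]]

[[4, -8], [4, -8]]


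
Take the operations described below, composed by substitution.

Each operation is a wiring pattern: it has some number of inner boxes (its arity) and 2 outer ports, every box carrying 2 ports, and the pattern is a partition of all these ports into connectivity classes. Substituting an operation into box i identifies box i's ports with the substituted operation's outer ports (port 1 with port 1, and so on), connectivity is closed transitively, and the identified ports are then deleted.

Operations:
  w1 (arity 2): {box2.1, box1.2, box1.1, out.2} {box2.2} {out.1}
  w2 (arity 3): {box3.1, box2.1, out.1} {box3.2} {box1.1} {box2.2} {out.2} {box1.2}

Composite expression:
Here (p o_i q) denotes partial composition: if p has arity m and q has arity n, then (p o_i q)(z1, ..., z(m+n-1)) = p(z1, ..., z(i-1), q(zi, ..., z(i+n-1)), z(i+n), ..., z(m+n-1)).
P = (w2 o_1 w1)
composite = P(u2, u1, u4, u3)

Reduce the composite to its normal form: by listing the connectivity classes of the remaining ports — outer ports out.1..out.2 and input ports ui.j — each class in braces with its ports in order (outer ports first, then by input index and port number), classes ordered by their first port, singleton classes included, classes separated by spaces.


{out.1, u3.1, u4.1} {out.2} {u1.1, u2.1, u2.2} {u1.2} {u3.2} {u4.2}

After gluing at w2, chains via deleted ports link the u-ports.
w1 over (u2, u1) gives {out.1} {out.2, u1.1, u2.1, u2.2} {u1.2}, out.j being that stage's outer ports
w2 over (u2, u1, u4, u3) gives {out.1, u3.1, u4.1} {out.2} {u1.1, u2.1, u2.2} {u1.2} {u3.2} {u4.2}, out.j being that stage's outer ports


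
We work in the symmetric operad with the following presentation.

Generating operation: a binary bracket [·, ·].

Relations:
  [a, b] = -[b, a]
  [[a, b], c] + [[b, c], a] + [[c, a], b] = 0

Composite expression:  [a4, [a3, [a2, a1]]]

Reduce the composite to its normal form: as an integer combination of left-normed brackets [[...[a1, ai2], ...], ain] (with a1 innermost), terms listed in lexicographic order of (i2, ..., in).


A multilinear Lie element is pinned by a1-initial words (a1 innermost).
Composite bracket: [a4, [a3, [a2, a1]]]
Under [a, b] = ab - ba we get 8 signed associative words (2^3 = 8).
Keep just the words that open with a1:
  word a1a2a3a4 has sign -1, contributing -[[[a1, a2], a3], a4]

-[[[a1, a2], a3], a4]


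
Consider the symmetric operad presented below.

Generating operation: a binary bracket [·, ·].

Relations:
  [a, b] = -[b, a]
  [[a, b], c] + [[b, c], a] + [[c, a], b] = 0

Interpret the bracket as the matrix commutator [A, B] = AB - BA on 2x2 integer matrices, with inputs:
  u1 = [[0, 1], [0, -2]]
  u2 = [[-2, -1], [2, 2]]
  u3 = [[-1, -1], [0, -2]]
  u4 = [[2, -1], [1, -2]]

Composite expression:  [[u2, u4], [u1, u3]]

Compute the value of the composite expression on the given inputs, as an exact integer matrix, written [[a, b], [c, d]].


[[36, -6], [0, -36]]

[u2, u4] = [[1, 8], [12, -1]]
[u1, u3] = [[0, -3], [0, 0]]
[[u2, u4], [u1, u3]] = [[36, -6], [0, -36]]


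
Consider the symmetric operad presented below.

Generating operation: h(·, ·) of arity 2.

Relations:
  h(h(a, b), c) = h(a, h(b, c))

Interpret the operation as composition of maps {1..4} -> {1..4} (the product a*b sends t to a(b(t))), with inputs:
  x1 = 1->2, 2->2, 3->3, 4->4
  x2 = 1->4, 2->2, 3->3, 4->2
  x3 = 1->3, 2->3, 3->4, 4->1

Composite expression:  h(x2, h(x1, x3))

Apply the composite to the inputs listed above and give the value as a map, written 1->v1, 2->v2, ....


1->3, 2->3, 3->2, 4->2

h(x1, x3) = 1->3, 2->3, 3->4, 4->2
h(x2, h(x1, x3)) = 1->3, 2->3, 3->2, 4->2


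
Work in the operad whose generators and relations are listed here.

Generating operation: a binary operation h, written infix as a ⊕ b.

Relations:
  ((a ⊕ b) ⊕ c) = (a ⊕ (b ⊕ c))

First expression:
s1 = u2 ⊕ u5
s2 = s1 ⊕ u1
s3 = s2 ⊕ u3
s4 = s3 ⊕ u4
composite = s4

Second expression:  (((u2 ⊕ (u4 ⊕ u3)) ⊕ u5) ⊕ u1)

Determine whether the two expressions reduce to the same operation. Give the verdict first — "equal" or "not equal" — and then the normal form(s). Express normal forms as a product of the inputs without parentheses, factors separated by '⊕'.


Reducing the first expression gives u2 ⊕ u5 ⊕ u1 ⊕ u3 ⊕ u4
Reducing the second expression gives u2 ⊕ u4 ⊕ u3 ⊕ u5 ⊕ u1
The forms do not match — not equal.

not equal — first u2 ⊕ u5 ⊕ u1 ⊕ u3 ⊕ u4, second u2 ⊕ u4 ⊕ u3 ⊕ u5 ⊕ u1


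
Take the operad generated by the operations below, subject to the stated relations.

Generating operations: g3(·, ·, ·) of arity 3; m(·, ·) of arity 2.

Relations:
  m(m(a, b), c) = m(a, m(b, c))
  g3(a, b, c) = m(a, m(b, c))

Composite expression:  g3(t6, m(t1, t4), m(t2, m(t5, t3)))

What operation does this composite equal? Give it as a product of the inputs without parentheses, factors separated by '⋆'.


t6 ⋆ t1 ⋆ t4 ⋆ t2 ⋆ t5 ⋆ t3

Key point: g3 is associative — brackets drop, the t-order remains.
m(t1, t4) collapses to t1 ⋆ t4
m(t5, t3) collapses to t5 ⋆ t3
m(t2, m(t5, t3)) collapses to t2 ⋆ t5 ⋆ t3
g3(t6, m(t1, t4), m(t2, m(t5, t3))) collapses to t6 ⋆ t1 ⋆ t4 ⋆ t2 ⋆ t5 ⋆ t3


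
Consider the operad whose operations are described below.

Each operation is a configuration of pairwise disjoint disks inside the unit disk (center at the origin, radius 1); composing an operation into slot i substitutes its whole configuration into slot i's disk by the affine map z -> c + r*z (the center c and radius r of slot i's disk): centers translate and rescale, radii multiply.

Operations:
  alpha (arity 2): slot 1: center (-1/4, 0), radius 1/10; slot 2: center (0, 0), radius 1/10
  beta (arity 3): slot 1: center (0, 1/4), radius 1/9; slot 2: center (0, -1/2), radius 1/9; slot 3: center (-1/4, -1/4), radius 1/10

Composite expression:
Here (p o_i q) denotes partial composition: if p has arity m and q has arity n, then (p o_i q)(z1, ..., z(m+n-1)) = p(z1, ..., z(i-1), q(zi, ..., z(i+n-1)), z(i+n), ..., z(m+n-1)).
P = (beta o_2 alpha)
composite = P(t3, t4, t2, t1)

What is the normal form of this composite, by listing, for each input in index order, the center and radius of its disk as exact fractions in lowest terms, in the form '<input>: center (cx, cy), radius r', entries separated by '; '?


t1: center (-1/4, -1/4), radius 1/10; t2: center (0, -1/2), radius 1/90; t3: center (0, 1/4), radius 1/9; t4: center (-1/36, -1/2), radius 1/90


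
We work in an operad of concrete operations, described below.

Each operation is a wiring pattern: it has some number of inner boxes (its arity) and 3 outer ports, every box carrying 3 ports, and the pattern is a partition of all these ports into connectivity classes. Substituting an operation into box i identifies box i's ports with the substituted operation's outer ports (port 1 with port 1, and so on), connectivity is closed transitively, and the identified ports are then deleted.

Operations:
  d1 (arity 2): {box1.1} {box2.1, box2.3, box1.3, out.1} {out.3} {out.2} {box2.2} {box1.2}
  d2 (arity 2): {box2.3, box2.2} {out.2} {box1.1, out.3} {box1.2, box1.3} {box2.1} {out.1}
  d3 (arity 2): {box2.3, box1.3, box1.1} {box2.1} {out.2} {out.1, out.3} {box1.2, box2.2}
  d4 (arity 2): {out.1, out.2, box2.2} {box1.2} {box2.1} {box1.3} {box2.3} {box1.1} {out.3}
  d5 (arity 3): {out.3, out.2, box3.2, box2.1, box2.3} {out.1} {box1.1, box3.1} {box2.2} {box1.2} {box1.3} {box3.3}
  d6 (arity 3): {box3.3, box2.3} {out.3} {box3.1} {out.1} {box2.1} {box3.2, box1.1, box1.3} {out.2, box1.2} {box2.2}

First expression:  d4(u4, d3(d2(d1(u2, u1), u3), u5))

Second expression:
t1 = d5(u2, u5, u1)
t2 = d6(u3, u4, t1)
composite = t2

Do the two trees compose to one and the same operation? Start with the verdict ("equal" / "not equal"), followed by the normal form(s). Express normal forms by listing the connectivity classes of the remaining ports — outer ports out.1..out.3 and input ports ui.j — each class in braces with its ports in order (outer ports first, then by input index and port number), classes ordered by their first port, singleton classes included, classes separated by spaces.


The first expression reduces to {out.1, out.2} {out.3} {u1.1, u1.3, u2.3, u5.3} {u1.2} {u2.1} {u2.2} {u3.1} {u3.2, u3.3} {u4.1} {u4.2} {u4.3} {u5.1} {u5.2}
The second expression reduces to {out.1} {out.2, u3.2} {out.3} {u1.1, u2.1} {u1.2, u3.1, u3.3, u4.3, u5.1, u5.3} {u1.3} {u2.2} {u2.3} {u4.1} {u4.2} {u5.2}
The forms do not match — not equal.

not equal; the first gives {out.1, out.2} {out.3} {u1.1, u1.3, u2.3, u5.3} {u1.2} {u2.1} {u2.2} {u3.1} {u3.2, u3.3} {u4.1} {u4.2} {u4.3} {u5.1} {u5.2} and the second {out.1} {out.2, u3.2} {out.3} {u1.1, u2.1} {u1.2, u3.1, u3.3, u4.3, u5.1, u5.3} {u1.3} {u2.2} {u2.3} {u4.1} {u4.2} {u5.2}


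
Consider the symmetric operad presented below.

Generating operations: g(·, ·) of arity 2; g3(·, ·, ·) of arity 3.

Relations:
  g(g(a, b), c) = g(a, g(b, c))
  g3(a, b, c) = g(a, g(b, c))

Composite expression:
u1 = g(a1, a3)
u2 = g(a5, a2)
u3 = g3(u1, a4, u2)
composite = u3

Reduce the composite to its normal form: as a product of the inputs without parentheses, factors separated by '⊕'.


The g3-tree's shape is irrelevant; the a-reading-order decides.
g(a1, a3) collapses to a1 ⊕ a3
g(a5, a2) collapses to a5 ⊕ a2
g3(g(a1, a3), a4, g(a5, a2)) collapses to a1 ⊕ a3 ⊕ a4 ⊕ a5 ⊕ a2

a1 ⊕ a3 ⊕ a4 ⊕ a5 ⊕ a2


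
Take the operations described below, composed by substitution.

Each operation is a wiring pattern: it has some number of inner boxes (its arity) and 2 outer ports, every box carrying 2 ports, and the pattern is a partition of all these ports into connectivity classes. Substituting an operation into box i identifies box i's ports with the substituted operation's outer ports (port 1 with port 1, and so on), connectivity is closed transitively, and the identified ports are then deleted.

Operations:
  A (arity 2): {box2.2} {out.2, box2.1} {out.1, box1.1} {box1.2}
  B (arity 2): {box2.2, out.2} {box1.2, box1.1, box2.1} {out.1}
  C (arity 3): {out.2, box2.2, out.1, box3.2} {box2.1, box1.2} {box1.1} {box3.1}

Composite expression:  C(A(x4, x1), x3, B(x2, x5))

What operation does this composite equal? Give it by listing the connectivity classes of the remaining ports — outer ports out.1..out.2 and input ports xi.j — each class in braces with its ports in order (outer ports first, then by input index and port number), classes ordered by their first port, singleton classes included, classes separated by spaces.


Connectivity passes through glued C-boundaries; trace each wire chain.
after A, the pattern on (x4, x1) reads {out.1, x4.1} {out.2, x1.1} {x1.2} {x4.2} (out.j = its outer ports)
after B, the pattern on (x2, x5) reads {out.1} {out.2, x5.2} {x2.1, x2.2, x5.1} (out.j = its outer ports)
after C, the pattern on (x4, x1, x3, x2, x5) reads {out.1, out.2, x3.2, x5.2} {x1.1, x3.1} {x1.2} {x2.1, x2.2, x5.1} {x4.1} {x4.2} (out.j = its outer ports)

{out.1, out.2, x3.2, x5.2} {x1.1, x3.1} {x1.2} {x2.1, x2.2, x5.1} {x4.1} {x4.2}


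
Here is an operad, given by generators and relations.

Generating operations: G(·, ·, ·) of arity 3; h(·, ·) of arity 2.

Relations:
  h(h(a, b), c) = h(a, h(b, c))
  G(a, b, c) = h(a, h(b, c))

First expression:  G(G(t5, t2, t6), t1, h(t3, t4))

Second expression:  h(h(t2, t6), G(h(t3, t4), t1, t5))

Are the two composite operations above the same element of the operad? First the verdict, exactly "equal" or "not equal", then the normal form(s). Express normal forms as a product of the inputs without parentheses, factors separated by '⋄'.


not equal; the first gives t5 ⋄ t2 ⋄ t6 ⋄ t1 ⋄ t3 ⋄ t4 and the second t2 ⋄ t6 ⋄ t3 ⋄ t4 ⋄ t1 ⋄ t5

The first expression, normalized: t5 ⋄ t2 ⋄ t6 ⋄ t1 ⋄ t3 ⋄ t4
The second expression, normalized: t2 ⋄ t6 ⋄ t3 ⋄ t4 ⋄ t1 ⋄ t5
The normal forms differ: not equal.


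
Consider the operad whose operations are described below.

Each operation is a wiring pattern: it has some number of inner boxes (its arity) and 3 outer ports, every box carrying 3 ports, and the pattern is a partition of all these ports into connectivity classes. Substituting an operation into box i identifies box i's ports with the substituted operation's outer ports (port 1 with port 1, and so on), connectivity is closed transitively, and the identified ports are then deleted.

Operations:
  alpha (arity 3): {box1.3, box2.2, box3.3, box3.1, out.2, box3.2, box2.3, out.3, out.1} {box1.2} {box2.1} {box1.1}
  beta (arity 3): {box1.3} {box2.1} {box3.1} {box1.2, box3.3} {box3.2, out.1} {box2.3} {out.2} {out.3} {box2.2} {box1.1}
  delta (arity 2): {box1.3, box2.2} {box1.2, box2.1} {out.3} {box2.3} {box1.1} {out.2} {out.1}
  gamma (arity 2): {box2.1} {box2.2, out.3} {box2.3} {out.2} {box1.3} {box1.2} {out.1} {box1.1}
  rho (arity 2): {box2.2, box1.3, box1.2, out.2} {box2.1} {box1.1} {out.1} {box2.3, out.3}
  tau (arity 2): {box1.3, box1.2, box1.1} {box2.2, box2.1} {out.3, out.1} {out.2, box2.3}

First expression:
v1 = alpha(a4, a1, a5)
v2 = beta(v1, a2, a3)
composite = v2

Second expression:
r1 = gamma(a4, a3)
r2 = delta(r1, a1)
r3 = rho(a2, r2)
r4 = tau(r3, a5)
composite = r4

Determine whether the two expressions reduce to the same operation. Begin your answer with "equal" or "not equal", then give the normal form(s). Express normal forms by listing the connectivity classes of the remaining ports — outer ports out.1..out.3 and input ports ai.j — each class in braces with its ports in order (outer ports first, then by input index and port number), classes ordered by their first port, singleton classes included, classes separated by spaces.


The first composite normalizes to {out.1, a3.2} {out.2} {out.3} {a1.1} {a1.2, a1.3, a3.3, a4.3, a5.1, a5.2, a5.3} {a2.1} {a2.2} {a2.3} {a3.1} {a4.1} {a4.2}
The second composite normalizes to {out.1, out.3} {out.2, a5.3} {a1.1} {a1.2, a3.2} {a1.3} {a2.1} {a2.2, a2.3} {a3.1} {a3.3} {a4.1} {a4.2} {a4.3} {a5.1, a5.2}
Different reductions; not equal.

not equal; the first gives {out.1, a3.2} {out.2} {out.3} {a1.1} {a1.2, a1.3, a3.3, a4.3, a5.1, a5.2, a5.3} {a2.1} {a2.2} {a2.3} {a3.1} {a4.1} {a4.2} and the second {out.1, out.3} {out.2, a5.3} {a1.1} {a1.2, a3.2} {a1.3} {a2.1} {a2.2, a2.3} {a3.1} {a3.3} {a4.1} {a4.2} {a4.3} {a5.1, a5.2}


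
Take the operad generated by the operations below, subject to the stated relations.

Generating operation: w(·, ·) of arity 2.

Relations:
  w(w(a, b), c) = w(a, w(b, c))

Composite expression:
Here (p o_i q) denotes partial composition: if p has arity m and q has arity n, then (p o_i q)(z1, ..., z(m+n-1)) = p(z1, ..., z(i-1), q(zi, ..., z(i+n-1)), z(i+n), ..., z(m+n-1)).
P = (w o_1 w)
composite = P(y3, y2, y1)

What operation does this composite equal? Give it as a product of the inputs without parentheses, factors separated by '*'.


y3 * y2 * y1

The w-tree's shape is irrelevant; the y-reading-order decides.
w(y3, y2) spells out as y3 * y2
w(w(y3, y2), y1) spells out as y3 * y2 * y1


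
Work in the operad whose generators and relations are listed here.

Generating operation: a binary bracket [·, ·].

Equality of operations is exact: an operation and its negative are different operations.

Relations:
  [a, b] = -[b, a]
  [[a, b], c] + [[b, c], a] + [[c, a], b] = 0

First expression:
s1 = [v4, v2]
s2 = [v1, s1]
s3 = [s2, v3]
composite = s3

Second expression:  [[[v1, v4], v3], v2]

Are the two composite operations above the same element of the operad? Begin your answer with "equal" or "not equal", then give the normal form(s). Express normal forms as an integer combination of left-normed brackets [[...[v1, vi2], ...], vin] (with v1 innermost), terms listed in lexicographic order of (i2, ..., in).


not equal: they reduce to -[[[v1, v2], v4], v3] + [[[v1, v4], v2], v3] and [[[v1, v4], v3], v2]


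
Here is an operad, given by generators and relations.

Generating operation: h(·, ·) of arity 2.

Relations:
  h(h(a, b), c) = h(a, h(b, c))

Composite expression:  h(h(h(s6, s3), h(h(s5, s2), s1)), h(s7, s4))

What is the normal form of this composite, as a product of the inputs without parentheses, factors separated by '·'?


s6 · s3 · s5 · s2 · s1 · s7 · s4

Every regrouping of h is equal, so read the s-inputs in written order.
h(s6, s3) linearizes to s6 · s3
h(s5, s2) linearizes to s5 · s2
h(h(s5, s2), s1) linearizes to s5 · s2 · s1
h(h(s6, s3), h(h(s5, s2), s1)) linearizes to s6 · s3 · s5 · s2 · s1
h(s7, s4) linearizes to s7 · s4
h(h(h(s6, s3), h(h(s5, s2), s1)), h(s7, s4)) linearizes to s6 · s3 · s5 · s2 · s1 · s7 · s4


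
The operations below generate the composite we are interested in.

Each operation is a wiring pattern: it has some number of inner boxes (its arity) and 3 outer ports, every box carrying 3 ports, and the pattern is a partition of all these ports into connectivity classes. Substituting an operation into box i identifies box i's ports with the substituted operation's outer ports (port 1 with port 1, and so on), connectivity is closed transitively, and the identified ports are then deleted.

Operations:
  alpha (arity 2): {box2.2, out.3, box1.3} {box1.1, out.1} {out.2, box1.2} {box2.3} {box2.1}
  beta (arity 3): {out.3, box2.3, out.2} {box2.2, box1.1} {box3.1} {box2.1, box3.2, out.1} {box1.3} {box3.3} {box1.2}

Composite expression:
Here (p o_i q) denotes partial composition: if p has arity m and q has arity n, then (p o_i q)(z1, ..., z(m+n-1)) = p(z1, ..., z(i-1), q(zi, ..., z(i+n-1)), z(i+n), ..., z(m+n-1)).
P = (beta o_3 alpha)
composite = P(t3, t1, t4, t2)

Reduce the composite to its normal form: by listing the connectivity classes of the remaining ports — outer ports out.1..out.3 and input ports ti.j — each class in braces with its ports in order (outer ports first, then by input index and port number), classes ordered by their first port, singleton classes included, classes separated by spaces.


{out.1, t1.1, t4.2} {out.2, out.3, t1.3} {t1.2, t3.1} {t2.1} {t2.2, t4.3} {t2.3} {t3.2} {t3.3} {t4.1}

After gluing at beta, chains via deleted ports link the t-ports.
alpha over (t4, t2) gives {out.1, t4.1} {out.2, t4.2} {out.3, t2.2, t4.3} {t2.1} {t2.3}, out.j being that stage's outer ports
beta over (t3, t1, t4, t2) gives {out.1, t1.1, t4.2} {out.2, out.3, t1.3} {t1.2, t3.1} {t2.1} {t2.2, t4.3} {t2.3} {t3.2} {t3.3} {t4.1}, out.j being that stage's outer ports


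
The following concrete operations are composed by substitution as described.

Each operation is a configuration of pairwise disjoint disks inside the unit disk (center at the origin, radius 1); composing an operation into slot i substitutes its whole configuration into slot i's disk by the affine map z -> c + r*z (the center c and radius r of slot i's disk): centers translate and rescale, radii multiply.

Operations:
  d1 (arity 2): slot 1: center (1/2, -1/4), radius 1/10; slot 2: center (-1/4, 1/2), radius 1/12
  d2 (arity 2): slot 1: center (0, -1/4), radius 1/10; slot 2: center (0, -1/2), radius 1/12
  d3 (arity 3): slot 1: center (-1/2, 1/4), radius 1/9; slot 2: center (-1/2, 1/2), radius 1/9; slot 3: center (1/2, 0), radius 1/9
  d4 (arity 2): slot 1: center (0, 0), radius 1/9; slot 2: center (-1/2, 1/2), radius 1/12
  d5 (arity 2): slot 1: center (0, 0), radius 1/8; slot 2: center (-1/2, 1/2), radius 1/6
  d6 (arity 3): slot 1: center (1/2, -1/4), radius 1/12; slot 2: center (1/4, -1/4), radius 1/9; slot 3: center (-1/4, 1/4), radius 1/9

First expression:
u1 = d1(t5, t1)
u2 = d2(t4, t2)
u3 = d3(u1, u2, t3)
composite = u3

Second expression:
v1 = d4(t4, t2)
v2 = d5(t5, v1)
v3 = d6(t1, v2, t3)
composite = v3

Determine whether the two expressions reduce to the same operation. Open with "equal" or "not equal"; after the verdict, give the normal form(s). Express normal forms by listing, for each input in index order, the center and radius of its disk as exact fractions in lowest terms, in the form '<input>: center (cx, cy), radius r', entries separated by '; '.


not equal — first t1: center (-19/36, 11/36), radius 1/108; t2: center (-1/2, 4/9), radius 1/108; t3: center (1/2, 0), radius 1/9; t4: center (-1/2, 17/36), radius 1/90; t5: center (-4/9, 2/9), radius 1/90, second t1: center (1/2, -1/4), radius 1/12; t2: center (5/27, -5/27), radius 1/648; t3: center (-1/4, 1/4), radius 1/9; t4: center (7/36, -7/36), radius 1/486; t5: center (1/4, -1/4), radius 1/72

The first expression reduces to t1: center (-19/36, 11/36), radius 1/108; t2: center (-1/2, 4/9), radius 1/108; t3: center (1/2, 0), radius 1/9; t4: center (-1/2, 17/36), radius 1/90; t5: center (-4/9, 2/9), radius 1/90
The second expression reduces to t1: center (1/2, -1/4), radius 1/12; t2: center (5/27, -5/27), radius 1/648; t3: center (-1/4, 1/4), radius 1/9; t4: center (7/36, -7/36), radius 1/486; t5: center (1/4, -1/4), radius 1/72
Different reductions; not equal.


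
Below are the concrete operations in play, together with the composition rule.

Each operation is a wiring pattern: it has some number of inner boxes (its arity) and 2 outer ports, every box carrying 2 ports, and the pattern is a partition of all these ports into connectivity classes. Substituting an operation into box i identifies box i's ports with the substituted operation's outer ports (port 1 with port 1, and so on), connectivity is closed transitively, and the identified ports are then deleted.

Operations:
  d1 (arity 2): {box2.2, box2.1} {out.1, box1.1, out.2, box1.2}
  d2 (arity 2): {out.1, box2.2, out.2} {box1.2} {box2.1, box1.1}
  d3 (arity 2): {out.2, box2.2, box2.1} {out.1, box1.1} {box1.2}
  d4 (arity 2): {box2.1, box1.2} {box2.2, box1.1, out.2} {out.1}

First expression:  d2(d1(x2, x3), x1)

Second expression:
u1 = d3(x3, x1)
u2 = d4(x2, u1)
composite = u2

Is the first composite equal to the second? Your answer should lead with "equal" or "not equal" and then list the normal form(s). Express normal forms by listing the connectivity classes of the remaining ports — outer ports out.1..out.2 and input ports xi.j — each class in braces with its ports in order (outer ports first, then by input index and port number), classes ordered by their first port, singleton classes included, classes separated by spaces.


not equal: they reduce to {out.1, out.2, x1.2} {x1.1, x2.1, x2.2} {x3.1, x3.2} and {out.1} {out.2, x1.1, x1.2, x2.1} {x2.2, x3.1} {x3.2}

The first expression reduces to {out.1, out.2, x1.2} {x1.1, x2.1, x2.2} {x3.1, x3.2}
The second expression reduces to {out.1} {out.2, x1.1, x1.2, x2.1} {x2.2, x3.1} {x3.2}
Different reductions; not equal.
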